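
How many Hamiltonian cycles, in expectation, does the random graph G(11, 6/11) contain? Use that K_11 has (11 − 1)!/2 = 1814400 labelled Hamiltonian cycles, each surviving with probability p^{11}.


K_11 has (11 − 1)!/2 = 1814400 labelled Hamiltonian cycles.
For each such Hamiltonian cycle H, let X_H = 1 if all 11 edges of H are present in G. Then P[X_H = 1] = p^{11} = (6/11)^{11} = 362797056/285311670611.
By linearity of expectation: E[X] = Σ_H E[X_H] = 1814400 · p^{11} = 1814400 · 362797056/285311670611 = 658258978406400/285311670611.
Numerically: E[X] ≈ 2307.

E[X] = 1814400 · (6/11)^{11} = 658258978406400/285311670611 ≈ 2307.


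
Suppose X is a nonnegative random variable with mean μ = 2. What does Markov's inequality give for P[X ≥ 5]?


μ = E[X] = 2, a = 5.
Markov: P[X ≥ 5] ≤ μ/a = (2)/5 = 2/5.
Numerically: ≈ 0.400000.
(Since a = 5 > μ = 2.000000, the bound 2/5 is < 1 and informative.)

P[X ≥ 5] ≤ 2/5 ≈ 0.400000.


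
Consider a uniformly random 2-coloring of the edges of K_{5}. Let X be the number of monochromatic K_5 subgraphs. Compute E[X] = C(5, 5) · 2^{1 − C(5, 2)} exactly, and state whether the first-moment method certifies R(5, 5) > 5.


E[X] = C(5, 5) · 2^{1 − 10} = 1 · 2^{−9} = 1/512.
As a reduced fraction: E[X] = 1/512 ≈ 0.0020.
Is E[X] < 1? YES.
Since E[X] < 1, there exists a 2-coloring of K_{5} with no monochromatic K_5; hence R(5, 5) > 5.

E[X] = 1/512 ≈ 0.0020; E[X] < 1, so R(5, 5) > 5.


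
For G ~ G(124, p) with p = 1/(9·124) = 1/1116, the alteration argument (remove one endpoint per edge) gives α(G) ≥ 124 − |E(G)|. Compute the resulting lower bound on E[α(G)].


E[|E(G)|] = C(124, 2)·p = 7626 · (1/1116) = 41/6.
E[α(G)] ≥ n − E[|E(G)|] = 124 − 41/6 = 703/6.
Numerically: ≈ 117.1667.
(This is only a lower bound; the true E[α(G)] may be larger.)

E[α(G)] ≥ 703/6 ≈ 117.1667.


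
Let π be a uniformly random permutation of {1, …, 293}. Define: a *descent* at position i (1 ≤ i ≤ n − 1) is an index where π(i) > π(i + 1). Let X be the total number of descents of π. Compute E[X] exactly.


Write X = Σ X_I over i = 1, …, 292, with X_I the indicator of one descent.
There are 292 indicators.
For each fixed i, the pair (π(i), π(i+1)) is a uniformly random ordered pair of distinct values from {1, …, 293}; by symmetry P[π(i) > π(i+1)] = 1/2.
By linearity: E[X] = 292 · (1/2) = (293 − 1) · (1/2) = 146 ≈ 146.0000.

E[X] = 146 = 146.0000.


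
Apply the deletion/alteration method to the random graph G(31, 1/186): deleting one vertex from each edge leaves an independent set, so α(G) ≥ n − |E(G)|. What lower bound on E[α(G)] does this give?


E[|E(G)|] = C(31, 2)·p = 465 · (1/186) = 5/2.
E[α(G)] ≥ n − E[|E(G)|] = 31 − 5/2 = 57/2.
Numerically: ≈ 28.500.
(This is only a lower bound; the true E[α(G)] may be larger.)

E[α(G)] ≥ 57/2 ≈ 28.500.


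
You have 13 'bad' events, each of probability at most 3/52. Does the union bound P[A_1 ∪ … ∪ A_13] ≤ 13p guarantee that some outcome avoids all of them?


Union bound: P[∪_{i=1}^{13} A_i] ≤ Σ_i P[A_i] ≤ 13·p = 13·(3/52) = 3/4.
Numerically: 3/4 ≈ 0.7500.
Is 3/4 < 1? YES.
Since P[∪ A_i] ≤ 3/4 < 1, the complement has P[∩ A_i^c] ≥ 1 − 3/4 = 1/4 > 0, so some outcome avoids every A_i.

13·p = 3/4 ≈ 0.7500; existence CERTIFIED by the union bound.


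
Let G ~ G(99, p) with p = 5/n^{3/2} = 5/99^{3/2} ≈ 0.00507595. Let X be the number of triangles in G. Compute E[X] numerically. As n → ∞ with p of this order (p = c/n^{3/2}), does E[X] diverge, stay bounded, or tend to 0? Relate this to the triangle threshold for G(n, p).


Number of potential triangles: C(99, 3) = 156849.
Each occurs with probability p³ ≈ (0.00507595)³ ≈ 1.30783103e-07.
By linearity: E[X] = C(99, 3)·p³ ≈ 156849 · 1.30783103e-07 ≈ 0.020513.
Since α = 3/2 > 1, p = c/n^{3/2} = o(1/n) is below the triangle threshold p ~ 1/n. Asymptotically E[X] ~ (c³/6)·n^{3(1−α)} = (5³/6)·n^{-1.5} → 0, so by Markov's inequality G has no triangles w.h.p.

E[X] ≈ 0.020513; in regime p = Θ(1/n^{3/2}) E[X] tends to 0 (below the triangle threshold p ~ 1/n).


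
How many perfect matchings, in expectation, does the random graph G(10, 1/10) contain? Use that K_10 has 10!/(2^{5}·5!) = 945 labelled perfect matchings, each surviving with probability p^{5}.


K_10 has 10!/(2^{5}·5!) = 945 labelled perfect matchings.
For each such perfect matching H, let X_H = 1 if all 5 edges of H are present in G. Then P[X_H = 1] = p^{5} = (1/10)^{5} = 1/100000.
By linearity of expectation: E[X] = Σ_H E[X_H] = 945 · p^{5} = 945 · 1/100000 = 189/20000.
Numerically: E[X] ≈ 0.00945.

E[X] = 945 · (1/10)^{5} = 189/20000 ≈ 0.00945.


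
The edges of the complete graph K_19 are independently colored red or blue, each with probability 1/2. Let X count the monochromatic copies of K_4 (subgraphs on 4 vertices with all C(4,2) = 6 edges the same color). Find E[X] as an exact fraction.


Let X = Σ_S X_S over the C(19, 4) = 3876 subsets S of size 4, where X_S = 1 if the K_4 on S is monochromatic.
For a fixed S, the K_4 on S has C(4, 2) = 6 edges. P[all 6 edges red] = (1/2)^6, and likewise for blue, so P[monochromatic] = 2·(1/2)^6 = 2^{1 − 6} = 1/32.
By linearity: E[X] = C(19, 4) · 2^{1 − 6} = 3876 · 1/32 = 969/8.
Numerically: E[X] ≈ 121.125.

E[X] = C(19,4)·2^(1−C(4,2)) = 969/8 ≈ 121.125.


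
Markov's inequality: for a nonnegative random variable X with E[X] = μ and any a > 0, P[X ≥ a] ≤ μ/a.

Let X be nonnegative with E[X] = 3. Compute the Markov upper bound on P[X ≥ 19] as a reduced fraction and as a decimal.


μ = E[X] = 3, a = 19.
Markov: P[X ≥ 19] ≤ μ/a = (3)/19 = 3/19.
Numerically: ≈ 0.158.
(Since a = 19 > μ = 3.000, the bound 3/19 is < 1 and informative.)

P[X ≥ 19] ≤ 3/19 ≈ 0.158.


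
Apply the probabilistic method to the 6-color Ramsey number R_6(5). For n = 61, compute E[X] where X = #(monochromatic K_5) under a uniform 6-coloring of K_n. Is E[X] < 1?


E[X] = C(61, 5) · 6^{1 − 10} = 5949147 · 6^{−9} = 5949147/10077696.
As a reduced fraction: E[X] = 1983049/3359232 ≈ 0.5903.
Is E[X] < 1? YES.
Since E[X] < 1, there exists a 6-coloring of K_{61} with no monochromatic K_5; hence R_6(5) > 61.

E[X] = 1983049/3359232 ≈ 0.5903; E[X] < 1, so R_6(5) > 61.


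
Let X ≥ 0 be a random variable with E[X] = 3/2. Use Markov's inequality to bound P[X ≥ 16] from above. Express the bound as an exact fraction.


μ = E[X] = 3/2, a = 16.
Markov: P[X ≥ 16] ≤ μ/a = (3/2)/16 = 3/32.
Numerically: ≈ 0.0938.
(Since a = 16 > μ = 1.5000, the bound 3/32 is < 1 and informative.)

P[X ≥ 16] ≤ 3/32 ≈ 0.0938.


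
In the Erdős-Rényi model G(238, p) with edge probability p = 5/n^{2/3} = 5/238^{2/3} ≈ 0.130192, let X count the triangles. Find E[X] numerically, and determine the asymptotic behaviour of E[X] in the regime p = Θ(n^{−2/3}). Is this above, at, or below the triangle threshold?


Number of potential triangles: C(238, 3) = 2218636.
Each occurs with probability p³ ≈ (0.130192)³ ≈ 2.20676506e-03.
By linearity: E[X] = C(238, 3)·p³ ≈ 2218636 · 2.20676506e-03 ≈ 4896.008403.
Since α = 2/3 < 1, p = c/n^{2/3} ≫ 1/n is above the triangle threshold p ~ 1/n. Asymptotically E[X] ~ (c³/6)·n^{3(1−α)} = (5³/6)·n^{1} → ∞; triangles are abundant w.h.p.

E[X] ≈ 4896.008403; in regime p = Θ(1/n^{2/3}) E[X] diverges (above the triangle threshold p ~ 1/n).


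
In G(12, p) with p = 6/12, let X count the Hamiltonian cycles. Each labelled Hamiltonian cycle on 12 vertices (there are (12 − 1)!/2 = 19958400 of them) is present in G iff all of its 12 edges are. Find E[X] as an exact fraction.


K_12 has (12 − 1)!/2 = 19958400 labelled Hamiltonian cycles.
For each such Hamiltonian cycle H, let X_H = 1 if all 12 edges of H are present in G. Then P[X_H = 1] = p^{12} = (1/2)^{12} = 1/4096.
Summing the indicators: E[X] = Σ_H E[X_H] = 19958400 · p^{12} = 19958400 · 1/4096 = 155925/32.
Numerically: E[X] ≈ 4872.7.

E[X] = 19958400 · (1/2)^{12} = 155925/32 ≈ 4872.7.


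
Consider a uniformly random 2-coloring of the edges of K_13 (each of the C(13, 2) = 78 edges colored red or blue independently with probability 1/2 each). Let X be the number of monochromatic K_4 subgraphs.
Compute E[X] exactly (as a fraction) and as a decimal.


Let X = Σ_S X_S over the C(13, 4) = 715 subsets S of size 4, where X_S = 1 if the K_4 on S is monochromatic.
For a fixed S, the K_4 on S has C(4, 2) = 6 edges. P[all 6 edges red] = (1/2)^6, and likewise for blue, so P[monochromatic] = 2·(1/2)^6 = 2^{1 − 6} = 1/32.
By linearity: E[X] = C(13, 4) · 2^{1 − 6} = 715 · 1/32 = 715/32.
Numerically: E[X] ≈ 22.343750.

E[X] = C(13,4)·2^(1−C(4,2)) = 715/32 ≈ 22.343750.


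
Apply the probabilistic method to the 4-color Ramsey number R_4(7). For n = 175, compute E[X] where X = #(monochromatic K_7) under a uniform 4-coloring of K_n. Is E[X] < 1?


E[X] = C(175, 7) · 4^{1 − 21} = 883208107275 · 4^{−20} = 883208107275/1099511627776.
As a reduced fraction: E[X] = 883208107275/1099511627776 ≈ 0.803273.
Is E[X] < 1? YES.
Since E[X] < 1, there exists a 4-coloring of K_{175} with no monochromatic K_7; hence R_4(7) > 175.

E[X] = 883208107275/1099511627776 ≈ 0.803273; E[X] < 1, so R_4(7) > 175.


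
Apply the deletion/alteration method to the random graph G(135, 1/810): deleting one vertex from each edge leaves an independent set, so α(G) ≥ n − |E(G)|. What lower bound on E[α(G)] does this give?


E[|E(G)|] = C(135, 2)·p = 9045 · (1/810) = 67/6.
E[α(G)] ≥ n − E[|E(G)|] = 135 − 67/6 = 743/6.
Numerically: ≈ 123.833333.
(This is only a lower bound; the true E[α(G)] may be larger.)

E[α(G)] ≥ 743/6 ≈ 123.833333.


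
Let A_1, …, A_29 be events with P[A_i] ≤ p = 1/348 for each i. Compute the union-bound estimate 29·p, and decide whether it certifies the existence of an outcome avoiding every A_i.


Union bound: P[∪_{i=1}^{29} A_i] ≤ Σ_i P[A_i] ≤ 29·p = 29·(1/348) = 1/12.
Numerically: 1/12 ≈ 0.0833333.
Is 1/12 < 1? YES.
Since P[∪ A_i] ≤ 1/12 < 1, the complement has P[∩ A_i^c] ≥ 1 − 1/12 = 11/12 > 0, so some outcome avoids every A_i.

29·p = 1/12 ≈ 0.0833333; existence CERTIFIED by the union bound.


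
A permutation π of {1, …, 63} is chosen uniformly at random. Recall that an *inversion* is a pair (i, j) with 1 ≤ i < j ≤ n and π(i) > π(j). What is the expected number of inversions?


Write X = Σ X_I over the C(63, 2) = 1953 pairs i < j, with X_I the indicator of one inversion.
There are 1953 indicators.
For each fixed pair i < j, the values π(i) and π(j) are two distinct elements of {1, …, 63} in uniformly random order; by symmetry P[π(i) > π(j)] = 1/2.
By linearity: E[X] = 1953 · (1/2) = C(63, 2) · (1/2) = 1953/2 = 1953/2 ≈ 976.500.

E[X] = 1953/2 = 976.500.


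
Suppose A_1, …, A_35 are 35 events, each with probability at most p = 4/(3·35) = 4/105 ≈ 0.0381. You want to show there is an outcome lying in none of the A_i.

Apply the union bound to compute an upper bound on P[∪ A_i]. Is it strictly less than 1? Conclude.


Union bound: P[∪_{i=1}^{35} A_i] ≤ Σ_i P[A_i] ≤ 35·p = 35·(4/105) = 4/3.
Numerically: 4/3 ≈ 1.3333.
Is 4/3 < 1? NO.
Since the bound 4/3 is ≥ 1, the union bound is uninformative here; it does NOT by itself certify existence.

35·p = 4/3 ≈ 1.3333; existence NOT certified by the union bound.


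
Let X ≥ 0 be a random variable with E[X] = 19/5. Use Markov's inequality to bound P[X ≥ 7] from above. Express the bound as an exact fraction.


μ = E[X] = 19/5, a = 7.
Markov: P[X ≥ 7] ≤ μ/a = (19/5)/7 = 19/35.
Numerically: ≈ 0.54286.
(Since a = 7 > μ = 3.80000, the bound 19/35 is < 1 and informative.)

P[X ≥ 7] ≤ 19/35 ≈ 0.54286.


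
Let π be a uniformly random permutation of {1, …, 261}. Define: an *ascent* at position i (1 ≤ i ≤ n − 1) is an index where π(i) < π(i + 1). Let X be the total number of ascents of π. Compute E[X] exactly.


Write X = Σ X_I over i = 1, …, 260, with X_I the indicator of one ascent.
There are 260 indicators.
For each fixed i, the pair (π(i), π(i+1)) is a uniformly random ordered pair of distinct values from {1, …, 261}; by symmetry P[π(i) < π(i+1)] = 1/2.
By linearity: E[X] = 260 · (1/2) = (261 − 1) · (1/2) = 130 ≈ 130.000.

E[X] = 130 = 130.000.


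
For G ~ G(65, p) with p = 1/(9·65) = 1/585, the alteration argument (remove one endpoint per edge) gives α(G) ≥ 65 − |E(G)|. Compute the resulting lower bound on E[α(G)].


E[|E(G)|] = C(65, 2)·p = 2080 · (1/585) = 32/9.
E[α(G)] ≥ n − E[|E(G)|] = 65 − 32/9 = 553/9.
Numerically: ≈ 61.44444.
(This is only a lower bound; the true E[α(G)] may be larger.)

E[α(G)] ≥ 553/9 ≈ 61.44444.


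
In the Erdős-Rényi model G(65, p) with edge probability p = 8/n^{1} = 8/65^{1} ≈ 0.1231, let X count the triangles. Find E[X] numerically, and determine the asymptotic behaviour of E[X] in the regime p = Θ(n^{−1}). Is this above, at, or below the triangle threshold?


Number of potential triangles: C(65, 3) = 43680.
Each occurs with probability p³ ≈ (0.1231)³ ≈ 1.864360e-03.
By linearity: E[X] = C(65, 3)·p³ ≈ 43680 · 1.864360e-03 ≈ 81.4353.
Here α = 1, so p = 8/n is exactly at the triangle threshold p ~ 1/n. Asymptotically E[X] → c³/6 = 8³/6 = 256/3 ≈ 85.3333, a bounded constant. In this regime the triangle count is asymptotically Poisson(c³/6).

E[X] ≈ 81.4353; in regime p = Θ(1/n^{1}) E[X] stays bounded (at the triangle threshold p ~ 1/n).


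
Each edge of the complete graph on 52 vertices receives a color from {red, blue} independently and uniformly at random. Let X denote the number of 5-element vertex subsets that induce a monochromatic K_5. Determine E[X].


Let X = Σ_S X_S over the C(52, 5) = 2598960 subsets S of size 5, where X_S = 1 if the K_5 on S is monochromatic.
For a fixed S, the K_5 on S has C(5, 2) = 10 edges. P[all 10 edges red] = (1/2)^10, and likewise for blue, so P[monochromatic] = 2·(1/2)^10 = 2^{1 − 10} = 1/512.
By linearity of expectation: E[X] = C(52, 5) · 2^{1 − 10} = 2598960 · 1/512 = 162435/32.
Numerically: E[X] ≈ 5076.093750.

E[X] = C(52,5)·2^(1−C(5,2)) = 162435/32 ≈ 5076.093750.


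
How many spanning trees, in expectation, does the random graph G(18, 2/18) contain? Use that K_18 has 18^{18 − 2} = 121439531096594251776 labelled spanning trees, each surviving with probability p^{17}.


K_18 has 18^{18 − 2} = 121439531096594251776 labelled spanning trees.
For each such spanning tree H, let X_H = 1 if all 17 edges of H are present in G. Then P[X_H = 1] = p^{17} = (1/9)^{17} = 1/16677181699666569.
By linearity of expectation: E[X] = Σ_H E[X_H] = 121439531096594251776 · p^{17} = 121439531096594251776 · 1/16677181699666569 = 65536/9.
Numerically: E[X] ≈ 7282.

E[X] = 121439531096594251776 · (1/9)^{17} = 65536/9 ≈ 7282.


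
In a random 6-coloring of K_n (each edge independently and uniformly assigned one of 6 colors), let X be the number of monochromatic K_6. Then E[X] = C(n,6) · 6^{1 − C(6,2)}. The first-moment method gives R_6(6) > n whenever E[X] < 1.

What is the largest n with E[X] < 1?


We need C(n, 6) · 6^{1 − 15} < 1, i.e. C(n, 6) < 6^{15 − 1} = 78364164096.
Check values of n near the boundary:
  n = 197: C(197, 6) = 75176946208; 75176946208 < 78364164096? YES
  n = 198: C(198, 6) = 77526225777; 77526225777 < 78364164096? YES
  n = 199: C(199, 6) = 79936367511; 79936367511 < 78364164096? NO
The largest n with C(n, 6) < 78364164096 is n = 198 (where E[X] = 25842075259/26121388032 ≈ 0.9893). Hence R_6(6) > 198, i.e. R_6(6) ≥ 199.

Largest n = 198; hence R_6(6) > 198.


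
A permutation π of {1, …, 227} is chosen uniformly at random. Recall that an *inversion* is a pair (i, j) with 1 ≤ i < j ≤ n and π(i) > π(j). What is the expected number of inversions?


Write X = Σ X_I over the C(227, 2) = 25651 pairs i < j, with X_I the indicator of one inversion.
There are 25651 indicators.
For each fixed pair i < j, the values π(i) and π(j) are two distinct elements of {1, …, 227} in uniformly random order; by symmetry P[π(i) > π(j)] = 1/2.
By linearity: E[X] = 25651 · (1/2) = C(227, 2) · (1/2) = 25651/2 = 25651/2 ≈ 12825.5000.

E[X] = 25651/2 = 12825.5000.


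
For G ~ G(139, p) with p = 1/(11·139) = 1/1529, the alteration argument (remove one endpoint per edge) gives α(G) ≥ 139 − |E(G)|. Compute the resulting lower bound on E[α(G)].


E[|E(G)|] = C(139, 2)·p = 9591 · (1/1529) = 69/11.
E[α(G)] ≥ n − E[|E(G)|] = 139 − 69/11 = 1460/11.
Numerically: ≈ 132.72727.
(This is only a lower bound; the true E[α(G)] may be larger.)

E[α(G)] ≥ 1460/11 ≈ 132.72727.


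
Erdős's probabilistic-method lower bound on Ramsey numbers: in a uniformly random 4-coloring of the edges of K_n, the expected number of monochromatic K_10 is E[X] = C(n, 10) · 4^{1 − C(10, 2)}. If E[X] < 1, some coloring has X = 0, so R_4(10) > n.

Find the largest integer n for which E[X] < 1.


We need C(n, 10) · 4^{1 − 45} < 1, i.e. C(n, 10) < 4^{45 − 1} = 309485009821345068724781056.
Check values of n near the boundary:
  n = 2019: C(2019, 10) = 303322949179835278009229628; 303322949179835278009229628 < 309485009821345068724781056? YES
  n = 2020: C(2020, 10) = 304832018578739931133653656; 304832018578739931133653656 < 309485009821345068724781056? YES
  n = 2021: C(2021, 10) = 306347841644770462864800616; 306347841644770462864800616 < 309485009821345068724781056? YES
  n = 2022: C(2022, 10) = 307870445231474093395937796; 307870445231474093395937796 < 309485009821345068724781056? YES
  n = 2023: C(2023, 10) = 309399856285778485315440716; 309399856285778485315440716 < 309485009821345068724781056? YES
  n = 2024: C(2024, 10) = 310936101848269937576192656; 310936101848269937576192656 < 309485009821345068724781056? NO
  n = 2025: C(2025, 10) = 312479209053472269772600560; 312479209053472269772600560 < 309485009821345068724781056? NO
The largest n with C(n, 10) < 309485009821345068724781056 is n = 2023 (where E[X] = 77349964071444621328860179/77371252455336267181195264 ≈ 0.999725). Hence R_4(10) > 2023, i.e. R_4(10) ≥ 2024.

Largest n = 2023; hence R_4(10) > 2023.


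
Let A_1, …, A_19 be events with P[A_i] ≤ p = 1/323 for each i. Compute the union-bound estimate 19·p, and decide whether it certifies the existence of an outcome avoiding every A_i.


Union bound: P[∪_{i=1}^{19} A_i] ≤ Σ_i P[A_i] ≤ 19·p = 19·(1/323) = 1/17.
Numerically: 1/17 ≈ 0.058824.
Is 1/17 < 1? YES.
Since P[∪ A_i] ≤ 1/17 < 1, the complement has P[∩ A_i^c] ≥ 1 − 1/17 = 16/17 > 0, so some outcome avoids every A_i.

19·p = 1/17 ≈ 0.058824; existence CERTIFIED by the union bound.


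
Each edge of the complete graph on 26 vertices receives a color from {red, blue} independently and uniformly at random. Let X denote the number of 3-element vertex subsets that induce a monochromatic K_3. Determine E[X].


Let X = Σ_S X_S over the C(26, 3) = 2600 subsets S of size 3, where X_S = 1 if the K_3 on S is monochromatic.
For a fixed S, the K_3 on S has C(3, 2) = 3 edges. P[all 3 edges red] = (1/2)^3, and likewise for blue, so P[monochromatic] = 2·(1/2)^3 = 2^{1 − 3} = 1/4.
Summing: E[X] = C(26, 3) · 2^{1 − 3} = 2600 · 1/4 = 650.
Numerically: E[X] ≈ 650.00000.

E[X] = C(26,3)·2^(1−C(3,2)) = 650 ≈ 650.00000.


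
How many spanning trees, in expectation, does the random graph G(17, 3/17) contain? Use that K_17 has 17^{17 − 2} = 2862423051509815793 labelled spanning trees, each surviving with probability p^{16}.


K_17 has 17^{17 − 2} = 2862423051509815793 labelled spanning trees.
For each such spanning tree H, let X_H = 1 if all 16 edges of H are present in G. Then P[X_H = 1] = p^{16} = (3/17)^{16} = 43046721/48661191875666868481.
Summing the indicators: E[X] = Σ_H E[X_H] = 2862423051509815793 · p^{16} = 2862423051509815793 · 43046721/48661191875666868481 = 43046721/17.
Numerically: E[X] ≈ 2.53216e+06.

E[X] = 2862423051509815793 · (3/17)^{16} = 43046721/17 ≈ 2.53216e+06.


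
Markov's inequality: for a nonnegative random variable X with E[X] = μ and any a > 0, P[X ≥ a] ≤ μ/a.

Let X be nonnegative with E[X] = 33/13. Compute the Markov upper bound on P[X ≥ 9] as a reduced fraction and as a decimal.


μ = E[X] = 33/13, a = 9.
Markov: P[X ≥ 9] ≤ μ/a = (33/13)/9 = 11/39.
Numerically: ≈ 0.282.
(Since a = 9 > μ = 2.538, the bound 11/39 is < 1 and informative.)

P[X ≥ 9] ≤ 11/39 ≈ 0.282.


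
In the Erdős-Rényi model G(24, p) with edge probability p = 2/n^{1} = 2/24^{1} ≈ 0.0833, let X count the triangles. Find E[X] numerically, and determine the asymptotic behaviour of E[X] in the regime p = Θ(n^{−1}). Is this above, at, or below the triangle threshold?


Number of potential triangles: C(24, 3) = 2024.
Each occurs with probability p³ ≈ (0.0833)³ ≈ 5.78704e-04.
By linearity: E[X] = C(24, 3)·p³ ≈ 2024 · 5.78704e-04 ≈ 1.171.
Here α = 1, so p = 2/n is exactly at the triangle threshold p ~ 1/n. Asymptotically E[X] → c³/6 = 2³/6 = 4/3 ≈ 1.333, a bounded constant. In this regime the triangle count is asymptotically Poisson(c³/6).

E[X] ≈ 1.171; in regime p = Θ(1/n^{1}) E[X] stays bounded (at the triangle threshold p ~ 1/n).


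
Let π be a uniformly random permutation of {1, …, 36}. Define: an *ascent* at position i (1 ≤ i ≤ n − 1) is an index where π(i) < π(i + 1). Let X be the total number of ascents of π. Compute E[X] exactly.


Write X = Σ X_I over i = 1, …, 35, with X_I the indicator of one ascent.
There are 35 indicators.
For each fixed i, the pair (π(i), π(i+1)) is a uniformly random ordered pair of distinct values from {1, …, 36}; by symmetry P[π(i) < π(i+1)] = 1/2.
By linearity: E[X] = 35 · (1/2) = (36 − 1) · (1/2) = 35/2 ≈ 17.50000.

E[X] = 35/2 = 17.50000.


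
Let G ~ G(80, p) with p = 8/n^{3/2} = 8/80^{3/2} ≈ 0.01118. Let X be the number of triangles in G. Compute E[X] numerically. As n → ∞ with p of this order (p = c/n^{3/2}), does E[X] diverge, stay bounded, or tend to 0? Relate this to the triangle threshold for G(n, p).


Number of potential triangles: C(80, 3) = 82160.
Each occurs with probability p³ ≈ (0.01118)³ ≈ 1.397542e-06.
By linearity: E[X] = C(80, 3)·p³ ≈ 82160 · 1.397542e-06 ≈ 0.1148.
Since α = 3/2 > 1, p = c/n^{3/2} = o(1/n) is below the triangle threshold p ~ 1/n. Asymptotically E[X] ~ (c³/6)·n^{3(1−α)} = (8³/6)·n^{-1.5} → 0, so by Markov's inequality G has no triangles w.h.p.

E[X] ≈ 0.1148; in regime p = Θ(1/n^{3/2}) E[X] tends to 0 (below the triangle threshold p ~ 1/n).


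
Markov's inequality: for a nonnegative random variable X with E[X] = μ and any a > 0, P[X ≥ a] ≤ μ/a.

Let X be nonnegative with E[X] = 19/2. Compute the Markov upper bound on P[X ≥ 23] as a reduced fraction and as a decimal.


μ = E[X] = 19/2, a = 23.
Markov: P[X ≥ 23] ≤ μ/a = (19/2)/23 = 19/46.
Numerically: ≈ 0.4130.
(Since a = 23 > μ = 9.5000, the bound 19/46 is < 1 and informative.)

P[X ≥ 23] ≤ 19/46 ≈ 0.4130.


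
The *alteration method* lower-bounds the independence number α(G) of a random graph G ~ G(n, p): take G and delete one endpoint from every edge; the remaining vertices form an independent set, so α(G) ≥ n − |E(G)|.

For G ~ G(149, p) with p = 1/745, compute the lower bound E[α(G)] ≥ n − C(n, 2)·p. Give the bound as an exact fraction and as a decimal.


E[|E(G)|] = C(149, 2)·p = 11026 · (1/745) = 74/5.
E[α(G)] ≥ n − E[|E(G)|] = 149 − 74/5 = 671/5.
Numerically: ≈ 134.20000.
(This is only a lower bound; the true E[α(G)] may be larger.)

E[α(G)] ≥ 671/5 ≈ 134.20000.


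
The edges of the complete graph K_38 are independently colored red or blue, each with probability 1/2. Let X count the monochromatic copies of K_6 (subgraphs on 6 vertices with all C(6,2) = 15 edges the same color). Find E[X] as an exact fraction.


Let X = Σ_S X_S over the C(38, 6) = 2760681 subsets S of size 6, where X_S = 1 if the K_6 on S is monochromatic.
For a fixed S, the K_6 on S has C(6, 2) = 15 edges. P[all 15 edges red] = (1/2)^15, and likewise for blue, so P[monochromatic] = 2·(1/2)^15 = 2^{1 − 15} = 1/16384.
Summing: E[X] = C(38, 6) · 2^{1 − 15} = 2760681 · 1/16384 = 2760681/16384.
Numerically: E[X] ≈ 168.4986.

E[X] = C(38,6)·2^(1−C(6,2)) = 2760681/16384 ≈ 168.4986.


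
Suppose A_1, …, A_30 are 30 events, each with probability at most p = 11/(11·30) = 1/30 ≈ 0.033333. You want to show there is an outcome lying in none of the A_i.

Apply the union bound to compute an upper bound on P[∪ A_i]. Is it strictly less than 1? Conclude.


Union bound: P[∪_{i=1}^{30} A_i] ≤ Σ_i P[A_i] ≤ 30·p = 30·(1/30) = 1.
Numerically: 1 ≈ 1.000000.
Is 1 < 1? NO.
Since the bound 1 is ≥ 1, the union bound is uninformative here; it does NOT by itself certify existence.

30·p = 1 ≈ 1.000000; existence NOT certified by the union bound.


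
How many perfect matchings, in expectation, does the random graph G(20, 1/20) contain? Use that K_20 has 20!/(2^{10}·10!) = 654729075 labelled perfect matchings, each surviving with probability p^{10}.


K_20 has 20!/(2^{10}·10!) = 654729075 labelled perfect matchings.
For each such perfect matching H, let X_H = 1 if all 10 edges of H are present in G. Then P[X_H = 1] = p^{10} = (1/20)^{10} = 1/10240000000000.
By linearity of expectation: E[X] = Σ_H E[X_H] = 654729075 · p^{10} = 654729075 · 1/10240000000000 = 26189163/409600000000.
Numerically: E[X] ≈ 6.39e-05.

E[X] = 654729075 · (1/20)^{10} = 26189163/409600000000 ≈ 6.39e-05.


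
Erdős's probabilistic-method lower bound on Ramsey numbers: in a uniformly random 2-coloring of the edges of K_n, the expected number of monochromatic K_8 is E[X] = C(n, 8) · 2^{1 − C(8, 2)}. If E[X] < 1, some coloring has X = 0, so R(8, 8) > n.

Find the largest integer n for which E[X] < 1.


We need C(n, 8) · 2^{1 − 28} < 1, i.e. C(n, 8) < 2^{28 − 1} = 134217728.
Check values of n near the boundary:
  n = 40: C(40, 8) = 76904685; 76904685 < 134217728? YES
  n = 41: C(41, 8) = 95548245; 95548245 < 134217728? YES
  n = 42: C(42, 8) = 118030185; 118030185 < 134217728? YES
  n = 43: C(43, 8) = 145008513; 145008513 < 134217728? NO
  n = 44: C(44, 8) = 177232627; 177232627 < 134217728? NO
The largest n with C(n, 8) < 134217728 is n = 42 (where E[X] = 118030185/134217728 ≈ 0.879). Hence R(8, 8) > 42, i.e. R(8, 8) ≥ 43.

Largest n = 42; hence R(8, 8) > 42.


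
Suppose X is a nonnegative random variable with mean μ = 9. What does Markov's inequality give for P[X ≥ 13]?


μ = E[X] = 9, a = 13.
Markov: P[X ≥ 13] ≤ μ/a = (9)/13 = 9/13.
Numerically: ≈ 0.69231.
(Since a = 13 > μ = 9.00000, the bound 9/13 is < 1 and informative.)

P[X ≥ 13] ≤ 9/13 ≈ 0.69231.


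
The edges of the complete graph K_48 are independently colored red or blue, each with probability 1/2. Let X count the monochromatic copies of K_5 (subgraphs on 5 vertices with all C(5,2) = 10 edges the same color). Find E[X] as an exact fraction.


Let X = Σ_S X_S over the C(48, 5) = 1712304 subsets S of size 5, where X_S = 1 if the K_5 on S is monochromatic.
For a fixed S, the K_5 on S has C(5, 2) = 10 edges. P[all 10 edges red] = (1/2)^10, and likewise for blue, so P[monochromatic] = 2·(1/2)^10 = 2^{1 − 10} = 1/512.
By linearity of expectation: E[X] = C(48, 5) · 2^{1 − 10} = 1712304 · 1/512 = 107019/32.
Numerically: E[X] ≈ 3344.343750.

E[X] = C(48,5)·2^(1−C(5,2)) = 107019/32 ≈ 3344.343750.


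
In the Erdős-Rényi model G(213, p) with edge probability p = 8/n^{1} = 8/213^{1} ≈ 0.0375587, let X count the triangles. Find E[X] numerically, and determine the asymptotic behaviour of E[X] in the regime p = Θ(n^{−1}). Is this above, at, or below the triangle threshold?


Number of potential triangles: C(213, 3) = 1587986.
Each occurs with probability p³ ≈ (0.0375587)³ ≈ 5.29823419e-05.
By linearity: E[X] = C(213, 3)·p³ ≈ 1587986 · 5.29823419e-05 ≈ 84.135217.
Here α = 1, so p = 8/n is exactly at the triangle threshold p ~ 1/n. Asymptotically E[X] → c³/6 = 8³/6 = 256/3 ≈ 85.333333, a bounded constant. In this regime the triangle count is asymptotically Poisson(c³/6).

E[X] ≈ 84.135217; in regime p = Θ(1/n^{1}) E[X] stays bounded (at the triangle threshold p ~ 1/n).


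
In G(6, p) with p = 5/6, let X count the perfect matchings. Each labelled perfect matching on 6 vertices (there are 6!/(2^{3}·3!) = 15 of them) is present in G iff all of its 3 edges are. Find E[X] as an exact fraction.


K_6 has 6!/(2^{3}·3!) = 15 labelled perfect matchings.
For each such perfect matching H, let X_H = 1 if all 3 edges of H are present in G. Then P[X_H = 1] = p^{3} = (5/6)^{3} = 125/216.
Summing the indicators: E[X] = Σ_H E[X_H] = 15 · p^{3} = 15 · 125/216 = 625/72.
Numerically: E[X] ≈ 8.68056.

E[X] = 15 · (5/6)^{3} = 625/72 ≈ 8.68056.


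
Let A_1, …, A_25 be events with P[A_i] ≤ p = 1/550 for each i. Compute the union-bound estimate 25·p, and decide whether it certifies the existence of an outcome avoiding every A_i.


Union bound: P[∪_{i=1}^{25} A_i] ≤ Σ_i P[A_i] ≤ 25·p = 25·(1/550) = 1/22.
Numerically: 1/22 ≈ 0.0454545.
Is 1/22 < 1? YES.
Since P[∪ A_i] ≤ 1/22 < 1, the complement has P[∩ A_i^c] ≥ 1 − 1/22 = 21/22 > 0, so some outcome avoids every A_i.

25·p = 1/22 ≈ 0.0454545; existence CERTIFIED by the union bound.


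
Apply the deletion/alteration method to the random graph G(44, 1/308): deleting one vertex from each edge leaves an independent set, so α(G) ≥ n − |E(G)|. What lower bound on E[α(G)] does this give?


E[|E(G)|] = C(44, 2)·p = 946 · (1/308) = 43/14.
E[α(G)] ≥ n − E[|E(G)|] = 44 − 43/14 = 573/14.
Numerically: ≈ 40.9286.
(This is only a lower bound; the true E[α(G)] may be larger.)

E[α(G)] ≥ 573/14 ≈ 40.9286.


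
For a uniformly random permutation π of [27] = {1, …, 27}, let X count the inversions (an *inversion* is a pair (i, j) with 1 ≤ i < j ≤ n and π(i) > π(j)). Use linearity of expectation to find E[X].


Write X = Σ X_I over the C(27, 2) = 351 pairs i < j, with X_I the indicator of one inversion.
There are 351 indicators.
For each fixed pair i < j, the values π(i) and π(j) are two distinct elements of {1, …, 27} in uniformly random order; by symmetry P[π(i) > π(j)] = 1/2.
By linearity: E[X] = 351 · (1/2) = C(27, 2) · (1/2) = 351/2 = 351/2 ≈ 175.500000.

E[X] = 351/2 = 175.500000.


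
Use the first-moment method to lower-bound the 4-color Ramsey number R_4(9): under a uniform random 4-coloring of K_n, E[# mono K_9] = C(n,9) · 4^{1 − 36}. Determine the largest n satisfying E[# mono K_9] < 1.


We need C(n, 9) · 4^{1 − 36} < 1, i.e. C(n, 9) < 4^{36 − 1} = 1180591620717411303424.
Check values of n near the boundary:
  n = 910: C(910, 9) = 1133378248346922788210; 1133378248346922788210 < 1180591620717411303424? YES
  n = 911: C(911, 9) = 1144686900492291197405; 1144686900492291197405 < 1180591620717411303424? YES
  n = 912: C(912, 9) = 1156095740032081475120; 1156095740032081475120 < 1180591620717411303424? YES
  n = 913: C(913, 9) = 1167605542753639808390; 1167605542753639808390 < 1180591620717411303424? YES
  n = 914: C(914, 9) = 1179217089587653905932; 1179217089587653905932 < 1180591620717411303424? YES
  n = 915: C(915, 9) = 1190931166636537885130; 1190931166636537885130 < 1180591620717411303424? NO
The largest n with C(n, 9) < 1180591620717411303424 is n = 914 (where E[X] = 294804272396913476483/295147905179352825856 ≈ 0.9988). Hence R_4(9) > 914, i.e. R_4(9) ≥ 915.

Largest n = 914; hence R_4(9) > 914.


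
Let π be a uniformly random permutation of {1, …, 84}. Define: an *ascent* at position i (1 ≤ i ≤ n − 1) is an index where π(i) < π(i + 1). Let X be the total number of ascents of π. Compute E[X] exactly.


Write X = Σ X_I over i = 1, …, 83, with X_I the indicator of one ascent.
There are 83 indicators.
For each fixed i, the pair (π(i), π(i+1)) is a uniformly random ordered pair of distinct values from {1, …, 84}; by symmetry P[π(i) < π(i+1)] = 1/2.
By linearity: E[X] = 83 · (1/2) = (84 − 1) · (1/2) = 83/2 ≈ 41.500.

E[X] = 83/2 = 41.500.


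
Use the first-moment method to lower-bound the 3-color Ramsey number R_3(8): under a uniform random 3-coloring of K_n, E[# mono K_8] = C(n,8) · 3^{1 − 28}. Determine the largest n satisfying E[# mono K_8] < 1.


We need C(n, 8) · 3^{1 − 28} < 1, i.e. C(n, 8) < 3^{28 − 1} = 7625597484987.
Check values of n near the boundary:
  n = 154: C(154, 8) = 6521818990995; 6521818990995 < 7625597484987? YES
  n = 155: C(155, 8) = 6876747915675; 6876747915675 < 7625597484987? YES
  n = 156: C(156, 8) = 7248464019225; 7248464019225 < 7625597484987? YES
  n = 157: C(157, 8) = 7637643295425; 7637643295425 < 7625597484987? NO
The largest n with C(n, 8) < 7625597484987 is n = 156 (where E[X] = 805384891025/847288609443 ≈ 0.9505). Hence R_3(8) > 156, i.e. R_3(8) ≥ 157.

Largest n = 156; hence R_3(8) > 156.


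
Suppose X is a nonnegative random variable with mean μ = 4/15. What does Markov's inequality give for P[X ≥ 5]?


μ = E[X] = 4/15, a = 5.
Markov: P[X ≥ 5] ≤ μ/a = (4/15)/5 = 4/75.
Numerically: ≈ 0.053333.
(Since a = 5 > μ = 0.266667, the bound 4/75 is < 1 and informative.)

P[X ≥ 5] ≤ 4/75 ≈ 0.053333.


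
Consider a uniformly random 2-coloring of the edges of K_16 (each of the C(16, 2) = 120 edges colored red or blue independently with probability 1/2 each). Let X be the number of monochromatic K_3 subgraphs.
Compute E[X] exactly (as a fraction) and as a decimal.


Let X = Σ_S X_S over the C(16, 3) = 560 subsets S of size 3, where X_S = 1 if the K_3 on S is monochromatic.
For a fixed S, the K_3 on S has C(3, 2) = 3 edges. P[all 3 edges red] = (1/2)^3, and likewise for blue, so P[monochromatic] = 2·(1/2)^3 = 2^{1 − 3} = 1/4.
By linearity of expectation: E[X] = C(16, 3) · 2^{1 − 3} = 560 · 1/4 = 140.
Numerically: E[X] ≈ 140.000000.

E[X] = C(16,3)·2^(1−C(3,2)) = 140 ≈ 140.000000.


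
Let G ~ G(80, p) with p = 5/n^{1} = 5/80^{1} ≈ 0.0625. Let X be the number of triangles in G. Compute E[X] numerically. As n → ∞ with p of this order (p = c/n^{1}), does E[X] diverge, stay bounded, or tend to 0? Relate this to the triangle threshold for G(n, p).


Number of potential triangles: C(80, 3) = 82160.
Each occurs with probability p³ ≈ (0.0625)³ ≈ 2.441406e-04.
By linearity: E[X] = C(80, 3)·p³ ≈ 82160 · 2.441406e-04 ≈ 20.0586.
Here α = 1, so p = 5/n is exactly at the triangle threshold p ~ 1/n. Asymptotically E[X] → c³/6 = 5³/6 = 125/6 ≈ 20.8333, a bounded constant. In this regime the triangle count is asymptotically Poisson(c³/6).

E[X] ≈ 20.0586; in regime p = Θ(1/n^{1}) E[X] stays bounded (at the triangle threshold p ~ 1/n).


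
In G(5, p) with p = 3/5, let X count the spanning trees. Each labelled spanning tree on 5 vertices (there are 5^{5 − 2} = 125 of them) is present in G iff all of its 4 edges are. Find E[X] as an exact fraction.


K_5 has 5^{5 − 2} = 125 labelled spanning trees.
For each such spanning tree H, let X_H = 1 if all 4 edges of H are present in G. Then P[X_H = 1] = p^{4} = (3/5)^{4} = 81/625.
By linearity: E[X] = Σ_H E[X_H] = 125 · p^{4} = 125 · 81/625 = 81/5.
Numerically: E[X] ≈ 16.2.

E[X] = 125 · (3/5)^{4} = 81/5 ≈ 16.2.


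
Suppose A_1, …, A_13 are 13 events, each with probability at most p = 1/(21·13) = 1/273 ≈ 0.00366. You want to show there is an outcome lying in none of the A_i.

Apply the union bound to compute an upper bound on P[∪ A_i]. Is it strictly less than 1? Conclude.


Union bound: P[∪_{i=1}^{13} A_i] ≤ Σ_i P[A_i] ≤ 13·p = 13·(1/273) = 1/21.
Numerically: 1/21 ≈ 0.04762.
Is 1/21 < 1? YES.
Since P[∪ A_i] ≤ 1/21 < 1, the complement has P[∩ A_i^c] ≥ 1 − 1/21 = 20/21 > 0, so some outcome avoids every A_i.

13·p = 1/21 ≈ 0.04762; existence CERTIFIED by the union bound.


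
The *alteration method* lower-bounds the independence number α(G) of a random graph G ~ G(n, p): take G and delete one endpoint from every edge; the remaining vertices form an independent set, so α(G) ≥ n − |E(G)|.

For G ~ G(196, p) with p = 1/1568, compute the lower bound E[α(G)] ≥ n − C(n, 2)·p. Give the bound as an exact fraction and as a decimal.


E[|E(G)|] = C(196, 2)·p = 19110 · (1/1568) = 195/16.
E[α(G)] ≥ n − E[|E(G)|] = 196 − 195/16 = 2941/16.
Numerically: ≈ 183.812.
(This is only a lower bound; the true E[α(G)] may be larger.)

E[α(G)] ≥ 2941/16 ≈ 183.812.


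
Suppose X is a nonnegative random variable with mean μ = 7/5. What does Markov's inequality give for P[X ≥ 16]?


μ = E[X] = 7/5, a = 16.
Markov: P[X ≥ 16] ≤ μ/a = (7/5)/16 = 7/80.
Numerically: ≈ 0.0875.
(Since a = 16 > μ = 1.4000, the bound 7/80 is < 1 and informative.)

P[X ≥ 16] ≤ 7/80 ≈ 0.0875.


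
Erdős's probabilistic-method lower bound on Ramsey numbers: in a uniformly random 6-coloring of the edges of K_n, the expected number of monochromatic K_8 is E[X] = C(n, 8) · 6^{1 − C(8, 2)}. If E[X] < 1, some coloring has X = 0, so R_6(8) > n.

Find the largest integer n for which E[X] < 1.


We need C(n, 8) · 6^{1 − 28} < 1, i.e. C(n, 8) < 6^{28 − 1} = 1023490369077469249536.
Check values of n near the boundary:
  n = 1590: C(1590, 8) = 995397314198933813310; 995397314198933813310 < 1023490369077469249536? YES
  n = 1591: C(1591, 8) = 1000427749141189953870; 1000427749141189953870 < 1023490369077469249536? YES
  n = 1592: C(1592, 8) = 1005480414540892933435; 1005480414540892933435 < 1023490369077469249536? YES
  n = 1593: C(1593, 8) = 1010555394551193970323; 1010555394551193970323 < 1023490369077469249536? YES
  n = 1594: C(1594, 8) = 1015652773590544255167; 1015652773590544255167 < 1023490369077469249536? YES
  n = 1595: C(1595, 8) = 1020772636343363633895; 1020772636343363633895 < 1023490369077469249536? YES
  n = 1596: C(1596, 8) = 1025915067760710553965; 1025915067760710553965 < 1023490369077469249536? NO
  n = 1597: C(1597, 8) = 1031080153060953275445; 1031080153060953275445 < 1023490369077469249536? NO
The largest n with C(n, 8) < 1023490369077469249536 is n = 1595 (where E[X] = 113419181815929292655/113721152119718805504 ≈ 0.997345). Hence R_6(8) > 1595, i.e. R_6(8) ≥ 1596.

Largest n = 1595; hence R_6(8) > 1595.


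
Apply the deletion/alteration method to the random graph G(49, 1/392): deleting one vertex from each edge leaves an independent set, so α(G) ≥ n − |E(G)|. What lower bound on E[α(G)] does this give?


E[|E(G)|] = C(49, 2)·p = 1176 · (1/392) = 3.
E[α(G)] ≥ n − E[|E(G)|] = 49 − 3 = 46.
Numerically: ≈ 46.000000.
(This is only a lower bound; the true E[α(G)] may be larger.)

E[α(G)] ≥ 46 ≈ 46.000000.


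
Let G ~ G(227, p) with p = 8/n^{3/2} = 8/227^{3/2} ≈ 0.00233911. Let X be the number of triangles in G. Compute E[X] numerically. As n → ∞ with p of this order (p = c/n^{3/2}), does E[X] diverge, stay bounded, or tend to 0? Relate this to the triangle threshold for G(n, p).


Number of potential triangles: C(227, 3) = 1923825.
Each occurs with probability p³ ≈ (0.00233911)³ ≈ 1.27983388e-08.
By linearity: E[X] = C(227, 3)·p³ ≈ 1923825 · 1.27983388e-08 ≈ 0.024622.
Since α = 3/2 > 1, p = c/n^{3/2} = o(1/n) is below the triangle threshold p ~ 1/n. Asymptotically E[X] ~ (c³/6)·n^{3(1−α)} = (8³/6)·n^{-1.5} → 0, so by Markov's inequality G has no triangles w.h.p.

E[X] ≈ 0.024622; in regime p = Θ(1/n^{3/2}) E[X] tends to 0 (below the triangle threshold p ~ 1/n).


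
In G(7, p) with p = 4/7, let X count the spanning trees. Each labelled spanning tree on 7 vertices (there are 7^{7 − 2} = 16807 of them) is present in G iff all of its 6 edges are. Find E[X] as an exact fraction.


K_7 has 7^{7 − 2} = 16807 labelled spanning trees.
For each such spanning tree H, let X_H = 1 if all 6 edges of H are present in G. Then P[X_H = 1] = p^{6} = (4/7)^{6} = 4096/117649.
By linearity: E[X] = Σ_H E[X_H] = 16807 · p^{6} = 16807 · 4096/117649 = 4096/7.
Numerically: E[X] ≈ 585.143.

E[X] = 16807 · (4/7)^{6} = 4096/7 ≈ 585.143.
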